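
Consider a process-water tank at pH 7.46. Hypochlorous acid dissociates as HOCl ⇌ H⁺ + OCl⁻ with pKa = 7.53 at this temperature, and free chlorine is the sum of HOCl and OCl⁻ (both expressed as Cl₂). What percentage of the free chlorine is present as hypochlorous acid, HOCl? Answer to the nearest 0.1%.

[OCl⁻]/[HOCl] = 10^(pH − pKa) = 10^(7.46 − 7.53) = 10^-0.07 = 0.8511.
Fraction as HOCl = 1 / (1 + 0.8511) = 0.5402.

54.0%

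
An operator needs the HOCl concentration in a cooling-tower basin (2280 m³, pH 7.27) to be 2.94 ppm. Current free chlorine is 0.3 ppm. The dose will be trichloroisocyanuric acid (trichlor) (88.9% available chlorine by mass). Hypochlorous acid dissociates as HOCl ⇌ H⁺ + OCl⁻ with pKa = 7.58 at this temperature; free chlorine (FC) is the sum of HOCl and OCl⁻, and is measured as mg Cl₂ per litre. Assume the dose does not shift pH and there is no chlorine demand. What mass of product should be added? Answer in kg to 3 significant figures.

Volume: 2280 m³ = 2,280,000 L.
[OCl⁻]/[HOCl] = 10^(pH − pKa) = 10^(7.27 − 7.58) = 0.4898; fraction as HOCl = 1/(1 + 0.4898) = 0.6712.
Free chlorine required for 2.94 ppm HOCl: 2.94 / 0.6712 = 4.38 ppm.
FC to add: 4.38 − 0.3 = 4.08 mg/L as Cl₂.
Cl₂ equivalent: 4.08 mg/L × 2,280,000 L = 9302 g.
Product at 88.9% available Cl: 9302 / 0.889 = 10,460 g.

10.5 kg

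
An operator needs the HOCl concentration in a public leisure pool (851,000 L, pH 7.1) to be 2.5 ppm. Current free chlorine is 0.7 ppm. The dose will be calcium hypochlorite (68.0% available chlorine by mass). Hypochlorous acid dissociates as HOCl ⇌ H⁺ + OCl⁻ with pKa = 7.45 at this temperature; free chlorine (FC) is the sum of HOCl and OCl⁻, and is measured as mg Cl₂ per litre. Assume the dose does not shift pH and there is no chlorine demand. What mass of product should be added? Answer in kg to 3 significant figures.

[OCl⁻]/[HOCl] = 10^(pH − pKa) = 10^(7.1 − 7.45) = 0.4467; fraction as HOCl = 1/(1 + 0.4467) = 0.6912.
Free chlorine required for 2.5 ppm HOCl: 2.5 / 0.6912 = 3.617 ppm.
FC to add: 3.617 − 0.7 = 2.917 mg/L as Cl₂.
Cl₂ equivalent: 2.917 mg/L × 851,000 L = 2482 g.
Product at 68.0% available Cl: 2482 / 0.68 = 3650 g.

3.65 kg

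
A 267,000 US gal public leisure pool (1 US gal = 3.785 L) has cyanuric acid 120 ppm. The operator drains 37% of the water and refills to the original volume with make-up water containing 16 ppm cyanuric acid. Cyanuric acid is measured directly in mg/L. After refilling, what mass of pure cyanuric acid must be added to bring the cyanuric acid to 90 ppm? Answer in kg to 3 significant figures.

Volume: 267,000 US gal × 3.785 L/gal = 1,010,595 L.
After draining 37% and refilling: 120 × 0.63 + 16 × 0.37 = 81.52 ppm.
Deficit to target: 90 − 81.52 = 8.48 mg/L.
Mass: 8.48 mg/L × 1,010,595 L = 8570 g cyanuric acid.

8.57 kg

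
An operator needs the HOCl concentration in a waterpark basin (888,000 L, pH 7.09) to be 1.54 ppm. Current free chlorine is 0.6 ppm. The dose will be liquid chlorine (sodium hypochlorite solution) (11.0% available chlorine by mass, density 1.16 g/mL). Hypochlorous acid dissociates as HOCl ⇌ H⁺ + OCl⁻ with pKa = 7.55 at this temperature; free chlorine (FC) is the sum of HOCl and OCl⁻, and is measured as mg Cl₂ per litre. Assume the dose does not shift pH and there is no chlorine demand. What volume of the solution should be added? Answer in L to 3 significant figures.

[OCl⁻]/[HOCl] = 10^(pH − pKa) = 10^(7.09 − 7.55) = 0.3467; fraction as HOCl = 1/(1 + 0.3467) = 0.7425.
Free chlorine required for 1.54 ppm HOCl: 1.54 / 0.7425 = 2.074 ppm.
FC to add: 2.074 − 0.6 = 1.474 mg/L as Cl₂.
Cl₂ equivalent: 1.474 mg/L × 888,000 L = 1309 g.
Product at 11.0% available Cl: 1309 / 0.11 = 11,900 g.
Volume: 11,900 g ÷ 1.16 g/mL = 10,260 mL.

10.3 L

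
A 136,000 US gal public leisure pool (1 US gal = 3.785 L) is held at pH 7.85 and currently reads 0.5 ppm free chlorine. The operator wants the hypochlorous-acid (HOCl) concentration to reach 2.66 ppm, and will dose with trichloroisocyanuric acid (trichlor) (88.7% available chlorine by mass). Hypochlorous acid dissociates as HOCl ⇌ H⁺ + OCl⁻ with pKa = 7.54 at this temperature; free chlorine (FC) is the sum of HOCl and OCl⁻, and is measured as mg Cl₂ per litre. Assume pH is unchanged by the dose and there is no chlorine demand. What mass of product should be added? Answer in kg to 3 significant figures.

4.41 kg

Volume: 136,000 US gal × 3.785 L/gal = 514,760 L.
[OCl⁻]/[HOCl] = 10^(pH − pKa) = 10^(7.85 − 7.54) = 2.042; fraction as HOCl = 1/(1 + 2.042) = 0.3288.
Free chlorine required for 2.66 ppm HOCl: 2.66 / 0.3288 = 8.091 ppm.
FC to add: 8.091 − 0.5 = 7.591 mg/L as Cl₂.
Cl₂ equivalent: 7.591 mg/L × 514,760 L = 3908 g.
Product at 88.7% available Cl: 3908 / 0.887 = 4405 g.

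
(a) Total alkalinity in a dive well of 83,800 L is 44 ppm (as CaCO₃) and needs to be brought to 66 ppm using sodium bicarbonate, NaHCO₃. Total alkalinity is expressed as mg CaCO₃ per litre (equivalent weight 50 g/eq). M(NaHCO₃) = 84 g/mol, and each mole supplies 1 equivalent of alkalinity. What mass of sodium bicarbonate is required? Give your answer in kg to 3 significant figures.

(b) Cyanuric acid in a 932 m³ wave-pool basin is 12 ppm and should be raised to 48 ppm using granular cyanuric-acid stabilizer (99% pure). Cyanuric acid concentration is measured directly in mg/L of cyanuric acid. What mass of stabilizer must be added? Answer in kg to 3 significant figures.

(a) 3.10 kg; (b) 33.9 kg

(a) Alkalinity to add: (66 − 44) = 22 mg/L as CaCO₃ × 83,800 L = 1844 g as CaCO₃.
(a) Equivalents: 1844 g ÷ 50 g/eq = 36.87 eq.
(a) NaHCO₃ supplies 1 eq per mole → 36.87 mol.
(a) Mass: 36.87 mol × 84 g/mol = 3097 g.

(b) Volume: 932 m³ = 932,000 L.
(b) CYA to add: (48 − 12) = 36 mg/L × 932,000 L = 33,550 g cyanuric acid.
(b) At 99% purity: 33,550 / 0.99 = 33,890 g product.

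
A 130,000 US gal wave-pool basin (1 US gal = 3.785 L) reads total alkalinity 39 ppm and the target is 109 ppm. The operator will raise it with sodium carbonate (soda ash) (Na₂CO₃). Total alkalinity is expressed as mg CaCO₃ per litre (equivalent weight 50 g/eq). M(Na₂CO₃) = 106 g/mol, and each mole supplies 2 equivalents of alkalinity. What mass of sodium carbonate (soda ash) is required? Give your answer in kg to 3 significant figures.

36.5 kg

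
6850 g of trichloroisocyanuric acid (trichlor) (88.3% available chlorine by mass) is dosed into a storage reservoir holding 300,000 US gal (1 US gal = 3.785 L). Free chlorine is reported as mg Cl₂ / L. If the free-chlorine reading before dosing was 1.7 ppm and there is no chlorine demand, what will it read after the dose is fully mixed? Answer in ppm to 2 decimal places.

Volume: 300,000 US gal × 3.785 L/gal = 1,135,500 L.
Available chlorine delivered: 6850 g × 0.883 = 6049 g as Cl₂.
Concentration rise: 6049 g / 1,135,500 L = 5.327 mg/L = 5.33 ppm.
Final FC: 1.7 + 5.33 = 7.03 ppm.

7.03 ppm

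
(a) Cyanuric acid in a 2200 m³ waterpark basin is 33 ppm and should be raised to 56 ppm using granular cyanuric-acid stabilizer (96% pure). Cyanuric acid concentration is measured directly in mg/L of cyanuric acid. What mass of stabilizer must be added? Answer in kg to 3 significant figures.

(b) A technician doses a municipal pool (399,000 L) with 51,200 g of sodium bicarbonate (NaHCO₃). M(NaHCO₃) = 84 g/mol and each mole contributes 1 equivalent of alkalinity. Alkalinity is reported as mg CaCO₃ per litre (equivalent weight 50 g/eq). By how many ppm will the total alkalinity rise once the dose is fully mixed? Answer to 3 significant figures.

(a) Volume: 2200 m³ = 2,200,000 L.
(a) CYA to add: (56 − 33) = 23 mg/L × 2,200,000 L = 50,600 g cyanuric acid.
(a) At 96% purity: 50,600 / 0.96 = 52,710 g product.

(b) Moles of NaHCO₃: 51,200 g ÷ 84 g/mol = 609.5 mol → 609.5 eq of alkalinity.
(b) As CaCO₃: 609.5 eq × 50 g/eq = 30,480 g.
(b) Rise: 30,480 g / 399,000 L × 1000 = 76.38 mg/L.

(a) 52.7 kg; (b) 76.4 ppm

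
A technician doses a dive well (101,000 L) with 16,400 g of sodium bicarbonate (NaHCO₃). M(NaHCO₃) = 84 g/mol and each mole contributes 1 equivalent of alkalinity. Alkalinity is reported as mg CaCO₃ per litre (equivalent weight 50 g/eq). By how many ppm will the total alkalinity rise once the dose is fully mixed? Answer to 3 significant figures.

96.7 ppm

Moles of NaHCO₃: 16,400 g ÷ 84 g/mol = 195.2 mol → 195.2 eq of alkalinity.
As CaCO₃: 195.2 eq × 50 g/eq = 9762 g.
Rise: 9762 g / 101,000 L × 1000 = 96.65 mg/L.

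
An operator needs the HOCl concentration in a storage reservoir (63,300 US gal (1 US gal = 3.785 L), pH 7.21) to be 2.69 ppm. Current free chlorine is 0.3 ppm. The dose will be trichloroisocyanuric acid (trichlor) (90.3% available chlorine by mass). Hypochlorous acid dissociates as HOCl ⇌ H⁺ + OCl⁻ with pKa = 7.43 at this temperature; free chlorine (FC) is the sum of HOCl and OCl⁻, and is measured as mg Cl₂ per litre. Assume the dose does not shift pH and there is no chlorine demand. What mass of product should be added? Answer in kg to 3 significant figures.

Volume: 63,300 US gal × 3.785 L/gal = 239,590 L.
[OCl⁻]/[HOCl] = 10^(pH − pKa) = 10^(7.21 − 7.43) = 0.6026; fraction as HOCl = 1/(1 + 0.6026) = 0.624.
Free chlorine required for 2.69 ppm HOCl: 2.69 / 0.624 = 4.311 ppm.
FC to add: 4.311 − 0.3 = 4.011 mg/L as Cl₂.
Cl₂ equivalent: 4.011 mg/L × 239,590 L = 961 g.
Product at 90.3% available Cl: 961 / 0.903 = 1064 g.

1.06 kg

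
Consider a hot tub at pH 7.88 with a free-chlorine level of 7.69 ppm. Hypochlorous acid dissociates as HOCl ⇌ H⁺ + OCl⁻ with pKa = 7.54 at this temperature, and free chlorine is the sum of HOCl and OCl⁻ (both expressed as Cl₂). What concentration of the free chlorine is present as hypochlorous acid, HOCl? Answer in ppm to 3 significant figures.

[OCl⁻]/[HOCl] = 10^(pH − pKa) = 10^(7.88 − 7.54) = 10^0.34 = 2.188.
Fraction as HOCl = 1 / (1 + 2.188) = 0.3137.
HOCl = 0.3137 × 7.69 ppm = 2.412 ppm.

2.41 ppm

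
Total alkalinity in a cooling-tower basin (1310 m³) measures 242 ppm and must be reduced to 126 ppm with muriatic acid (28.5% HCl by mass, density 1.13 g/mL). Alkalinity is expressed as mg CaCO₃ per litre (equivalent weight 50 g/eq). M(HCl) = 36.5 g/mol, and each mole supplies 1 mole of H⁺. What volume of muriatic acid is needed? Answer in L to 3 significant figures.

344 L

Volume: 1310 m³ = 1,310,000 L.
Alkalinity to neutralize: (242 − 126) = 116 mg/L as CaCO₃ × 1,310,000 L = 152,000 g as CaCO₃.
Equivalents of H⁺ required: 152,000 ÷ 50 g/eq = 3039 eq = 3039 mol HCl.
Mass of HCl: 3039 × 36.5 = 110,900 g.
Mass of 28.5% solution: 110,900 / 0.285 = 389,200 g.
Volume: 389,200 g ÷ 1.13 g/mL = 344,500 mL.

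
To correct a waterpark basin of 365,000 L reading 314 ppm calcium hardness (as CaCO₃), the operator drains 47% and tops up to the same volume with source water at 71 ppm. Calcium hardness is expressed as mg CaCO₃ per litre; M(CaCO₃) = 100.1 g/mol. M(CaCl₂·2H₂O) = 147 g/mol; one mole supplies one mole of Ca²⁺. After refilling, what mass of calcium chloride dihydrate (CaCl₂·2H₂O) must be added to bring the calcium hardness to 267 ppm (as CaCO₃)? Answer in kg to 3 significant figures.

After draining 47% and refilling: 314 × 0.53 + 71 × 0.47 = 199.79 ppm.
Deficit to target: 267 − 199.79 = 67.21 mg/L.
As CaCO₃: 67.21 mg/L × 365,000 L = 24,530 g; ÷ 100.1 = 245.1 mol Ca²⁺.
Mass: 245.1 × 147 = 36,030 g.

36.0 kg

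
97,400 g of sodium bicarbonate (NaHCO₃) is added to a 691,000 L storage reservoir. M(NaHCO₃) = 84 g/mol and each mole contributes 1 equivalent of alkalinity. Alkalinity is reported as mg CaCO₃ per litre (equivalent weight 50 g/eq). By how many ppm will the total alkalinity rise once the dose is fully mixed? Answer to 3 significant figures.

Moles of NaHCO₃: 97,400 g ÷ 84 g/mol = 1160 mol → 1160 eq of alkalinity.
As CaCO₃: 1160 eq × 50 g/eq = 57,980 g.
Rise: 57,980 g / 691,000 L × 1000 = 83.9 mg/L.

83.9 ppm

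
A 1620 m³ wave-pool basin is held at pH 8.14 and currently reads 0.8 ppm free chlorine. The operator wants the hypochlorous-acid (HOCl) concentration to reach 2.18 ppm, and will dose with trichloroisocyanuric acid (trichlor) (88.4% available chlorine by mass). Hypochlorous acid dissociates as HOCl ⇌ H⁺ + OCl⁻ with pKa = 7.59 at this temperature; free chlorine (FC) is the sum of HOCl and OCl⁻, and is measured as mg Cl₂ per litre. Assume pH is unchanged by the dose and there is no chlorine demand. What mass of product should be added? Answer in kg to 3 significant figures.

16.7 kg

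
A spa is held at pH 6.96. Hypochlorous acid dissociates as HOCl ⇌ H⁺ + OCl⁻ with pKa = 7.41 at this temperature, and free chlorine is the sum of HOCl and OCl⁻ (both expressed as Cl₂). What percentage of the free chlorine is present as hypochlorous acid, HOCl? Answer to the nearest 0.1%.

73.8%

[OCl⁻]/[HOCl] = 10^(pH − pKa) = 10^(6.96 − 7.41) = 10^-0.45 = 0.3548.
Fraction as HOCl = 1 / (1 + 0.3548) = 0.7381.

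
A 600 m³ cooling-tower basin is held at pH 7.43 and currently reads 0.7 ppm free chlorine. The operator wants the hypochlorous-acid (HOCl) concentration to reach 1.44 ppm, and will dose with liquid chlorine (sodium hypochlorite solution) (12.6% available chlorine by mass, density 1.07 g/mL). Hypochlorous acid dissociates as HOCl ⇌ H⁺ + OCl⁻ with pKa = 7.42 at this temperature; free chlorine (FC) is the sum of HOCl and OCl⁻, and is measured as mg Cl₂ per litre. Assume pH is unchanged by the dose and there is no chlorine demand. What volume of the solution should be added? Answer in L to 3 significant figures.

Volume: 600 m³ = 600,000 L.
[OCl⁻]/[HOCl] = 10^(pH − pKa) = 10^(7.43 − 7.42) = 1.023; fraction as HOCl = 1/(1 + 1.023) = 0.4942.
Free chlorine required for 1.44 ppm HOCl: 1.44 / 0.4942 = 2.914 ppm.
FC to add: 2.914 − 0.7 = 2.214 mg/L as Cl₂.
Cl₂ equivalent: 2.214 mg/L × 600,000 L = 1328 g.
Product at 12.6% available Cl: 1328 / 0.126 = 10,540 g.
Volume: 10,540 g ÷ 1.07 g/mL = 9851 mL.

9.85 L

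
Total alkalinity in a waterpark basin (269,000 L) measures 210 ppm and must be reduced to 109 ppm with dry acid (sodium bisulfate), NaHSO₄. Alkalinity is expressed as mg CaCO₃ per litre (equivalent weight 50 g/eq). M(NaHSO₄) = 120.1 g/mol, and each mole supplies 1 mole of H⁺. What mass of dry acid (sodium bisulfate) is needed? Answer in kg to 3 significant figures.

65.3 kg

Alkalinity to neutralize: (210 − 109) = 101 mg/L as CaCO₃ × 269,000 L = 27,170 g as CaCO₃.
Equivalents of H⁺ required: 27,170 ÷ 50 g/eq = 543.4 eq = 543.4 mol NaHSO₄.
Mass of NaHSO₄: 543.4 × 120.1 = 65,260 g.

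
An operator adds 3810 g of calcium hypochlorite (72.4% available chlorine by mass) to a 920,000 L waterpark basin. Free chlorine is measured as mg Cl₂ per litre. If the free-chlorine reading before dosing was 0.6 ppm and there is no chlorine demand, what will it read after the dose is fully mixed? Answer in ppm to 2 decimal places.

Available chlorine delivered: 3810 g × 0.724 = 2758 g as Cl₂.
Concentration rise: 2758 g / 920,000 L = 2.998 mg/L = 3.00 ppm.
Final FC: 0.6 + 3.00 = 3.60 ppm.

3.60 ppm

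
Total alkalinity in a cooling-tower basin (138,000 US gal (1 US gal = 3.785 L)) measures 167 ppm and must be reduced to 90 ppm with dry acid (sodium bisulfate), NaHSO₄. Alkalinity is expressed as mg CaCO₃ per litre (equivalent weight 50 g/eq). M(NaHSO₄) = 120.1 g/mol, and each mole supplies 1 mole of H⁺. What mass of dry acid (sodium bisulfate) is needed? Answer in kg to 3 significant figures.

96.6 kg

Volume: 138,000 US gal × 3.785 L/gal = 522,330 L.
Alkalinity to neutralize: (167 − 90) = 77 mg/L as CaCO₃ × 522,330 L = 40,220 g as CaCO₃.
Equivalents of H⁺ required: 40,220 ÷ 50 g/eq = 804.4 eq = 804.4 mol NaHSO₄.
Mass of NaHSO₄: 804.4 × 120.1 = 96,610 g.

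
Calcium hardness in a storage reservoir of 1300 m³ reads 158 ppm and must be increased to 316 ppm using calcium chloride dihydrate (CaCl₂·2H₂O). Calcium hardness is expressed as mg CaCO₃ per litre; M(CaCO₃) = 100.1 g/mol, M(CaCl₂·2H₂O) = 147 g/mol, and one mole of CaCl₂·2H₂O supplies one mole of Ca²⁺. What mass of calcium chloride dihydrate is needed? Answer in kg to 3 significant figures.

302 kg

Volume: 1300 m³ = 1,300,000 L.
Hardness to add: (316 − 158) = 158 mg/L as CaCO₃ × 1,300,000 L = 205,400 g as CaCO₃.
Moles of Ca²⁺ (1 mol Ca²⁺ ≡ 1 mol CaCO₃): 205,400 / 100.1 g/mol = 2052 mol.
Mass of CaCl₂·2H₂O: 2052 × 147 = 301,600 g.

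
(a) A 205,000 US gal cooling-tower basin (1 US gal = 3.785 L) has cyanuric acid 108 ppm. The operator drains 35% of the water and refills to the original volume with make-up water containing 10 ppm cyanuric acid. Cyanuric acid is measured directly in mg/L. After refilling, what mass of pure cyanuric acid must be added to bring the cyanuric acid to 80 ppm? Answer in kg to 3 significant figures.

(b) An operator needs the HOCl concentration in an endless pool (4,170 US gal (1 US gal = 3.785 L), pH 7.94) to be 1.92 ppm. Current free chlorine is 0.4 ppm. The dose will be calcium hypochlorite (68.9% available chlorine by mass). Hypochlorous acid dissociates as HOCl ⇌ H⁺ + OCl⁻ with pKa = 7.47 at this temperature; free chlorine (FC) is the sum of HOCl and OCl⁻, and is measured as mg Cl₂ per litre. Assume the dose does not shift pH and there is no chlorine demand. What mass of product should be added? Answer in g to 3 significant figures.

(a) Volume: 205,000 US gal × 3.785 L/gal = 775,925 L.
(a) After draining 35% and refilling: 108 × 0.65 + 10 × 0.35 = 73.7 ppm.
(a) Deficit to target: 80 − 73.7 = 6.3 mg/L.
(a) Mass: 6.3 mg/L × 775,925 L = 4888 g cyanuric acid.

(b) Volume: 4,170 US gal × 3.785 L/gal = 15,783 L.
(b) [OCl⁻]/[HOCl] = 10^(pH − pKa) = 10^(7.94 − 7.47) = 2.951; fraction as HOCl = 1/(1 + 2.951) = 0.2531.
(b) Free chlorine required for 1.92 ppm HOCl: 1.92 / 0.2531 = 7.586 ppm.
(b) FC to add: 7.586 − 0.4 = 7.186 mg/L as Cl₂.
(b) Cl₂ equivalent: 7.186 mg/L × 15,783 L = 113.4 g.
(b) Product at 68.9% available Cl: 113.4 / 0.689 = 164.6 g.

(a) 4.89 kg; (b) 165 g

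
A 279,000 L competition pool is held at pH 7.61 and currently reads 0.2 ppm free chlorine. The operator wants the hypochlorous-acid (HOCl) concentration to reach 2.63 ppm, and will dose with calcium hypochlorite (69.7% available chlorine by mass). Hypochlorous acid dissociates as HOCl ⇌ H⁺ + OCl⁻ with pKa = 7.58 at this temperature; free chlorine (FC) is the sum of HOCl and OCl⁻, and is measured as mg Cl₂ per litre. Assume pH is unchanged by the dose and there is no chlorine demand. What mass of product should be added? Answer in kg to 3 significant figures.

2.10 kg

[OCl⁻]/[HOCl] = 10^(pH − pKa) = 10^(7.61 − 7.58) = 1.072; fraction as HOCl = 1/(1 + 1.072) = 0.4827.
Free chlorine required for 2.63 ppm HOCl: 2.63 / 0.4827 = 5.448 ppm.
FC to add: 5.448 − 0.2 = 5.248 mg/L as Cl₂.
Cl₂ equivalent: 5.248 mg/L × 279,000 L = 1464 g.
Product at 69.7% available Cl: 1464 / 0.697 = 2101 g.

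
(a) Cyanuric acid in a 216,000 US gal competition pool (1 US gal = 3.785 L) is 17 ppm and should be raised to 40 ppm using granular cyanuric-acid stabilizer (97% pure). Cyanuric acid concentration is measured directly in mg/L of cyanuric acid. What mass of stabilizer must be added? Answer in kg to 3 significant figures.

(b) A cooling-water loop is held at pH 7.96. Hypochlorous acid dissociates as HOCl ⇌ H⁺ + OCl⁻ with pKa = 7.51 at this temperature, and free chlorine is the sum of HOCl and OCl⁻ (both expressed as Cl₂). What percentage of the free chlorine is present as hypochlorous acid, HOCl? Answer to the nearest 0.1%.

(a) 19.4 kg; (b) 26.2%

(a) Volume: 216,000 US gal × 3.785 L/gal = 817,560 L.
(a) CYA to add: (40 − 17) = 23 mg/L × 817,560 L = 18,800 g cyanuric acid.
(a) At 97% purity: 18,800 / 0.97 = 19,390 g product.

(b) [OCl⁻]/[HOCl] = 10^(pH − pKa) = 10^(7.96 − 7.51) = 10^0.45 = 2.818.
(b) Fraction as HOCl = 1 / (1 + 2.818) = 0.2619.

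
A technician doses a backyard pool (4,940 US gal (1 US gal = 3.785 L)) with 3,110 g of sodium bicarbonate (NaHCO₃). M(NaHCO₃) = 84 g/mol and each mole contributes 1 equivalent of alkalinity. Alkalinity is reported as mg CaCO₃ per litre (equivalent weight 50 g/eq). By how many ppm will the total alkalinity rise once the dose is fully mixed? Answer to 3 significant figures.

Volume: 4,940 US gal × 3.785 L/gal = 18,698 L.
Moles of NaHCO₃: 3,110 g ÷ 84 g/mol = 37.02 mol → 37.02 eq of alkalinity.
As CaCO₃: 37.02 eq × 50 g/eq = 1851 g.
Rise: 1851 g / 18,698 L × 1000 = 99.01 mg/L.

99.0 ppm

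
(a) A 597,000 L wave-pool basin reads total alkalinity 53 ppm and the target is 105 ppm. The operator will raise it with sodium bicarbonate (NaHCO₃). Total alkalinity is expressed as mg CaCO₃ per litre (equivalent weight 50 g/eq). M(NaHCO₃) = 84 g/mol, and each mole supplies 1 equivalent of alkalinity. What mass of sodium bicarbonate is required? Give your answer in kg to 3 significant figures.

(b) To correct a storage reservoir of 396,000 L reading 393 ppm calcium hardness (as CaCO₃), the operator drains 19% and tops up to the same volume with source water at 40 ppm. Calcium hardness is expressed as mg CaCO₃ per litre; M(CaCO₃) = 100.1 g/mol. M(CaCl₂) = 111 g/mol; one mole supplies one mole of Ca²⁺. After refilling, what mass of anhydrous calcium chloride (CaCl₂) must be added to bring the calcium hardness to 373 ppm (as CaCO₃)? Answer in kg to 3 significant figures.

(a) 52.2 kg; (b) 20.7 kg

(a) Alkalinity to add: (105 − 53) = 52 mg/L as CaCO₃ × 597,000 L = 31,040 g as CaCO₃.
(a) Equivalents: 31,040 g ÷ 50 g/eq = 620.9 eq.
(a) NaHCO₃ supplies 1 eq per mole → 620.9 mol.
(a) Mass: 620.9 mol × 84 g/mol = 52,150 g.

(b) After draining 19% and refilling: 393 × 0.81 + 40 × 0.19 = 325.93 ppm.
(b) Deficit to target: 373 − 325.93 = 47.07 mg/L.
(b) As CaCO₃: 47.07 mg/L × 396,000 L = 18,640 g; ÷ 100.1 = 186.2 mol Ca²⁺.
(b) Mass: 186.2 × 111 = 20,670 g.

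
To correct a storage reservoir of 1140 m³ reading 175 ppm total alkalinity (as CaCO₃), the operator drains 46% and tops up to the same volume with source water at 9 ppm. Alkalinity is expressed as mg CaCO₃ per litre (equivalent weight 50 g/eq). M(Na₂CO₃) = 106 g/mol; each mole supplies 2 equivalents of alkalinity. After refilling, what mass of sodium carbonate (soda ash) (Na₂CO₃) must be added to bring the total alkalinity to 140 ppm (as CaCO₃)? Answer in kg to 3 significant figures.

50.0 kg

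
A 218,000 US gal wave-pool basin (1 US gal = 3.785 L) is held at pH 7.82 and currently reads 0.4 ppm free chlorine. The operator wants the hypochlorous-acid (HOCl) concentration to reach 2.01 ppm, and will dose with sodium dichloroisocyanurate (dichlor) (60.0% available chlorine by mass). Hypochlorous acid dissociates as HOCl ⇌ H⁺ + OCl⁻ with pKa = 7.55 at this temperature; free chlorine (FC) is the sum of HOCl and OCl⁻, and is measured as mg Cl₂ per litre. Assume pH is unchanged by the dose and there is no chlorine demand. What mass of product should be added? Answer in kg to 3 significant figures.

7.36 kg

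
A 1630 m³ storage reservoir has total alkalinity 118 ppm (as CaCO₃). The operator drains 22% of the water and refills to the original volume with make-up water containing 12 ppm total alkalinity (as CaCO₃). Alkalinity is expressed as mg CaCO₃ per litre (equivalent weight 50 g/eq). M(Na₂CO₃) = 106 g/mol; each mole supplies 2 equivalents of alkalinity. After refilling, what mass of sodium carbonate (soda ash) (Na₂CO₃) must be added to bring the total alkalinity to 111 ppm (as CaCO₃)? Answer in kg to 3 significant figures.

Volume: 1630 m³ = 1,630,000 L.
After draining 22% and refilling: 118 × 0.78 + 12 × 0.22 = 94.68 ppm.
Deficit to target: 111 − 94.68 = 16.32 mg/L.
As CaCO₃: 16.32 mg/L × 1,630,000 L = 26,600 g; ÷ 50 g/eq ÷ 2 = 266 mol Na₂CO₃.
Mass: 266 × 106 = 28,200 g.

28.2 kg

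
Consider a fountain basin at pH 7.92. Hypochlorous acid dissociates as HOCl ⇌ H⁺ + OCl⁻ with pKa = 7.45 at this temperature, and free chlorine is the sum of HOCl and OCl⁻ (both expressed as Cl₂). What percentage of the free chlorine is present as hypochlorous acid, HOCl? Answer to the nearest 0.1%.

[OCl⁻]/[HOCl] = 10^(pH − pKa) = 10^(7.92 − 7.45) = 10^0.47 = 2.951.
Fraction as HOCl = 1 / (1 + 2.951) = 0.2531.

25.3%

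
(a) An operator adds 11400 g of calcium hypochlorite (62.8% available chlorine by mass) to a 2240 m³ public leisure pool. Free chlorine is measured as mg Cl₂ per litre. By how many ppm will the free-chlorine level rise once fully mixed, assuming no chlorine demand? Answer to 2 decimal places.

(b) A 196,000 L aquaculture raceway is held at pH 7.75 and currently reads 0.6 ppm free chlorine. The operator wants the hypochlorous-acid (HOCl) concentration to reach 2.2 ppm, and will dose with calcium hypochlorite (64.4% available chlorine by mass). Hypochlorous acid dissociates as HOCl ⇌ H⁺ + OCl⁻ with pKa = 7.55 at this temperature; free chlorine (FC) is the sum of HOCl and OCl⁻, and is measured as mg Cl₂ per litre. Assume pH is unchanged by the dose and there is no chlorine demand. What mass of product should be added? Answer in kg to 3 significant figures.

(a) Volume: 2240 m³ = 2,240,000 L.
(a) Available chlorine delivered: 11,400 g × 0.628 = 7159 g as Cl₂.
(a) Concentration rise: 7159 g / 2,240,000 L = 3.196 mg/L = 3.20 ppm.

(b) [OCl⁻]/[HOCl] = 10^(pH − pKa) = 10^(7.75 − 7.55) = 1.585; fraction as HOCl = 1/(1 + 1.585) = 0.3869.
(b) Free chlorine required for 2.2 ppm HOCl: 2.2 / 0.3869 = 5.687 ppm.
(b) FC to add: 5.687 − 0.6 = 5.087 mg/L as Cl₂.
(b) Cl₂ equivalent: 5.087 mg/L × 196,000 L = 997 g.
(b) Product at 64.4% available Cl: 997 / 0.644 = 1548 g.

(a) 3.20 ppm; (b) 1.55 kg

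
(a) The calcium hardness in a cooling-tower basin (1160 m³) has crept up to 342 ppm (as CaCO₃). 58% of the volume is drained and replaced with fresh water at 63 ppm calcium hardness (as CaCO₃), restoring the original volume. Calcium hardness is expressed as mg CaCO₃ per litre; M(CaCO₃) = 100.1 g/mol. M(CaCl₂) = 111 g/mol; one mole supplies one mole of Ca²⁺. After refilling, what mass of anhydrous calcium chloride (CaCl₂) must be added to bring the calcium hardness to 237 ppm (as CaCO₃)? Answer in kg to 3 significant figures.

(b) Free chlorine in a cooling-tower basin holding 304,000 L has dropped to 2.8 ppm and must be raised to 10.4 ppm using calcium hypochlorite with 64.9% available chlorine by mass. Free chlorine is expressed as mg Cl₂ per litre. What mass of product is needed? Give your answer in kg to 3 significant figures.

(a) Volume: 1160 m³ = 1,160,000 L.
(a) After draining 58% and refilling: 342 × 0.42 + 63 × 0.58 = 180.18 ppm.
(a) Deficit to target: 237 − 180.18 = 56.82 mg/L.
(a) As CaCO₃: 56.82 mg/L × 1,160,000 L = 65,910 g; ÷ 100.1 = 658.5 mol Ca²⁺.
(a) Mass: 658.5 × 111 = 73,090 g.

(b) Chlorine deficit: 10.4 − 2.8 = 7.6 ppm = 7.6 mg/L as Cl₂.
(b) Cl₂ equivalent needed: 7.6 mg/L × 304,000 L = 2,310,000 mg = 2310 g.
(b) Product at 64.9% available chlorine: 2310 / 0.649 = 3560 g.

(a) 73.1 kg; (b) 3.56 kg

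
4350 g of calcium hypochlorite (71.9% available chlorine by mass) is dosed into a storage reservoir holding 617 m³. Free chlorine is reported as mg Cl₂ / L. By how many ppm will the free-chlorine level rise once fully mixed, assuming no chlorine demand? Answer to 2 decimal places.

Volume: 617 m³ = 617,000 L.
Available chlorine delivered: 4350 g × 0.719 = 3128 g as Cl₂.
Concentration rise: 3128 g / 617,000 L = 5.069 mg/L = 5.07 ppm.

5.07 ppm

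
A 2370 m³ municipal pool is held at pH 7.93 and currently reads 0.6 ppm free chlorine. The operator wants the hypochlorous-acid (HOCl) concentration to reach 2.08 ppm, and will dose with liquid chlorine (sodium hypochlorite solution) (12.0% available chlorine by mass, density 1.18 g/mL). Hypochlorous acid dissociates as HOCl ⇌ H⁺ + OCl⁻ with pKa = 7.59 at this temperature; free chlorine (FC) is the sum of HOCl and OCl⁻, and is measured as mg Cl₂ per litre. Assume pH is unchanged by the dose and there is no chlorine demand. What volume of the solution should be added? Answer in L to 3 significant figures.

101 L

Volume: 2370 m³ = 2,370,000 L.
[OCl⁻]/[HOCl] = 10^(pH − pKa) = 10^(7.93 − 7.59) = 2.188; fraction as HOCl = 1/(1 + 2.188) = 0.3137.
Free chlorine required for 2.08 ppm HOCl: 2.08 / 0.3137 = 6.631 ppm.
FC to add: 6.631 − 0.6 = 6.031 mg/L as Cl₂.
Cl₂ equivalent: 6.031 mg/L × 2,370,000 L = 14,290 g.
Product at 12.0% available Cl: 14,290 / 0.12 = 119,100 g.
Volume: 119,100 g ÷ 1.18 g/mL = 100,900 mL.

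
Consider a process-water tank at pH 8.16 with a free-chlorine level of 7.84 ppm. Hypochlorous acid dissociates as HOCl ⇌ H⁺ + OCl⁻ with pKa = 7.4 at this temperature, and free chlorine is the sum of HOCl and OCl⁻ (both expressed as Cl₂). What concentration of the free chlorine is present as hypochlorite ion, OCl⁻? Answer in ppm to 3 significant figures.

6.68 ppm

[OCl⁻]/[HOCl] = 10^(pH − pKa) = 10^(8.16 − 7.4) = 10^0.76 = 5.754.
Fraction as HOCl = 1 / (1 + 5.754) = 0.1481.
OCl⁻ = (1 − 0.1481) × 7.84 ppm = 6.679 ppm.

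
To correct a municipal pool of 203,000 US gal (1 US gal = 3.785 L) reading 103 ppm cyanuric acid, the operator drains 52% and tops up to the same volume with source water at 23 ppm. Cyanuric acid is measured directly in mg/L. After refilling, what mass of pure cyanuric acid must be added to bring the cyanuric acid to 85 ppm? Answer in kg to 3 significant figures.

18.1 kg

Volume: 203,000 US gal × 3.785 L/gal = 768,355 L.
After draining 52% and refilling: 103 × 0.48 + 23 × 0.52 = 61.4 ppm.
Deficit to target: 85 − 61.4 = 23.6 mg/L.
Mass: 23.6 mg/L × 768,355 L = 18,130 g cyanuric acid.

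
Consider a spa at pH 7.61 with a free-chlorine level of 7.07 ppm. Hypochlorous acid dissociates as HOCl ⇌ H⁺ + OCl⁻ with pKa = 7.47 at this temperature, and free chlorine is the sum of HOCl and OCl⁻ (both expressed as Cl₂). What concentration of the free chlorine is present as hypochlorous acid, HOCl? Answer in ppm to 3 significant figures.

2.97 ppm

[OCl⁻]/[HOCl] = 10^(pH − pKa) = 10^(7.61 − 7.47) = 10^0.14 = 1.38.
Fraction as HOCl = 1 / (1 + 1.38) = 0.4201.
HOCl = 0.4201 × 7.07 ppm = 2.97 ppm.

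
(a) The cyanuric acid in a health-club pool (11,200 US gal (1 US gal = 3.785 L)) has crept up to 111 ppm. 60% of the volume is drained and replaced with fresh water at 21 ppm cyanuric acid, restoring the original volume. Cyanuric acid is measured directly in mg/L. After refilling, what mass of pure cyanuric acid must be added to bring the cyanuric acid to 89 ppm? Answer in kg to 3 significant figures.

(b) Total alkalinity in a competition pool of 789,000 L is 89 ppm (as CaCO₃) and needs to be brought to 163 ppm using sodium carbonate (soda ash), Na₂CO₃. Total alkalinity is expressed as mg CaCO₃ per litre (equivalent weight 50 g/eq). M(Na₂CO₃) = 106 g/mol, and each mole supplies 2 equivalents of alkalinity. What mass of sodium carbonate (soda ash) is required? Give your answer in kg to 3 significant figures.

(a) Volume: 11,200 US gal × 3.785 L/gal = 42,392 L.
(a) After draining 60% and refilling: 111 × 0.40 + 21 × 0.60 = 57 ppm.
(a) Deficit to target: 89 − 57 = 32 mg/L.
(a) Mass: 32 mg/L × 42,392 L = 1357 g cyanuric acid.

(b) Alkalinity to add: (163 − 89) = 74 mg/L as CaCO₃ × 789,000 L = 58,390 g as CaCO₃.
(b) Equivalents: 58,390 g ÷ 50 g/eq = 1168 eq.
(b) Each mole of Na₂CO₃ supplies 2 eq, so 1168 / 2 = 583.9 mol.
(b) Mass: 583.9 mol × 106 g/mol = 61,890 g.

(a) 1.36 kg; (b) 61.9 kg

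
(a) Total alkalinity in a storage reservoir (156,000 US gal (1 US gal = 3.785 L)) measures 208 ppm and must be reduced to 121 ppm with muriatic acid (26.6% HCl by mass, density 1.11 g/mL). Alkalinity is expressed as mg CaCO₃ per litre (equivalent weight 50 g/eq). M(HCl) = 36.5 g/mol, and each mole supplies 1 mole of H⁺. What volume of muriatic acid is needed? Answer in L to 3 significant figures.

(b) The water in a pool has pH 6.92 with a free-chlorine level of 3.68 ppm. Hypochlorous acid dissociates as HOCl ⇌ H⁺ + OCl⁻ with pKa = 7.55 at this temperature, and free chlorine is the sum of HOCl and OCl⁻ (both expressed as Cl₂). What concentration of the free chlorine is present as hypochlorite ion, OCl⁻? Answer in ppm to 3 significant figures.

(a) Volume: 156,000 US gal × 3.785 L/gal = 590,460 L.
(a) Alkalinity to neutralize: (208 − 121) = 87 mg/L as CaCO₃ × 590,460 L = 51,370 g as CaCO₃.
(a) Equivalents of H⁺ required: 51,370 ÷ 50 g/eq = 1027 eq = 1027 mol HCl.
(a) Mass of HCl: 1027 × 36.5 = 37,500 g.
(a) Mass of 26.6% solution: 37,500 / 0.266 = 141,000 g.
(a) Volume: 141,000 g ÷ 1.11 g/mL = 127,000 mL.

(b) [OCl⁻]/[HOCl] = 10^(pH − pKa) = 10^(6.92 − 7.55) = 10^-0.63 = 0.2344.
(b) Fraction as HOCl = 1 / (1 + 0.2344) = 0.8101.
(b) OCl⁻ = (1 − 0.8101) × 3.68 ppm = 0.6988 ppm.

(a) 127 L; (b) 0.699 ppm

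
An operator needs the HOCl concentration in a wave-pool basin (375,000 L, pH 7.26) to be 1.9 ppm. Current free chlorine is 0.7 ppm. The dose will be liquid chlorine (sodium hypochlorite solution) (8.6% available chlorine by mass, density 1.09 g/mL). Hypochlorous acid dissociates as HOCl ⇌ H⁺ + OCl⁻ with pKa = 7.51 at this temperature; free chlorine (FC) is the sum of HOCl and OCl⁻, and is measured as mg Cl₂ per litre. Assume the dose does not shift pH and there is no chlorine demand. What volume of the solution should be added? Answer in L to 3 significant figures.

9.07 L

[OCl⁻]/[HOCl] = 10^(pH − pKa) = 10^(7.26 − 7.51) = 0.5623; fraction as HOCl = 1/(1 + 0.5623) = 0.6401.
Free chlorine required for 1.9 ppm HOCl: 1.9 / 0.6401 = 2.968 ppm.
FC to add: 2.968 − 0.7 = 2.268 mg/L as Cl₂.
Cl₂ equivalent: 2.268 mg/L × 375,000 L = 850.7 g.
Product at 8.6% available Cl: 850.7 / 0.086 = 9891 g.
Volume: 9891 g ÷ 1.09 g/mL = 9075 mL.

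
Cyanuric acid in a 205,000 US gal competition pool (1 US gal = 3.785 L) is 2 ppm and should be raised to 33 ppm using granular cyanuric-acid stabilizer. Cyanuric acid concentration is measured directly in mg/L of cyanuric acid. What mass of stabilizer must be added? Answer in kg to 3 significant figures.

Volume: 205,000 US gal × 3.785 L/gal = 775,925 L.
CYA to add: (33 − 2) = 31 mg/L × 775,925 L = 24,050 g cyanuric acid.

24.1 kg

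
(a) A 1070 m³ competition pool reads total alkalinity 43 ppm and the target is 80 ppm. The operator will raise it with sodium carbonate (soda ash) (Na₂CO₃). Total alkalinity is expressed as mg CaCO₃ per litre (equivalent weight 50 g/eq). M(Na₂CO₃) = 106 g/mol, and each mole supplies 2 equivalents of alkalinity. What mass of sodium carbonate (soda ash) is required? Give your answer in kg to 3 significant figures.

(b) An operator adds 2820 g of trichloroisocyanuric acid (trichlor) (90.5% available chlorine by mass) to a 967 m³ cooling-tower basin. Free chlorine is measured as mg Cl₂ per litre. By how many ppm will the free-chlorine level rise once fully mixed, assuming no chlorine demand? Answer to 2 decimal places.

(a) 42.0 kg; (b) 2.64 ppm

(a) Volume: 1070 m³ = 1,070,000 L.
(a) Alkalinity to add: (80 − 43) = 37 mg/L as CaCO₃ × 1,070,000 L = 39,590 g as CaCO₃.
(a) Equivalents: 39,590 g ÷ 50 g/eq = 791.8 eq.
(a) Each mole of Na₂CO₃ supplies 2 eq, so 791.8 / 2 = 395.9 mol.
(a) Mass: 395.9 mol × 106 g/mol = 41,970 g.

(b) Volume: 967 m³ = 967,000 L.
(b) Available chlorine delivered: 2820 g × 0.905 = 2552 g as Cl₂.
(b) Concentration rise: 2552 g / 967,000 L = 2.639 mg/L = 2.64 ppm.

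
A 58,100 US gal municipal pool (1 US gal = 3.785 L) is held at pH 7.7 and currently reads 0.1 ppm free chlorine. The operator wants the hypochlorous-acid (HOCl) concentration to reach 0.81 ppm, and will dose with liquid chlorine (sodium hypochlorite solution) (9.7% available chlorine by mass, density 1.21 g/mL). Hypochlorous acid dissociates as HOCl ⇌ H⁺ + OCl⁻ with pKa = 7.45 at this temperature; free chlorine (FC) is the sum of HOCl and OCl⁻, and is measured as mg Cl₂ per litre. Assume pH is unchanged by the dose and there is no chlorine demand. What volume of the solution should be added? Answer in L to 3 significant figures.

Volume: 58,100 US gal × 3.785 L/gal = 219,908 L.
[OCl⁻]/[HOCl] = 10^(pH − pKa) = 10^(7.7 − 7.45) = 1.778; fraction as HOCl = 1/(1 + 1.778) = 0.3599.
Free chlorine required for 0.81 ppm HOCl: 0.81 / 0.3599 = 2.25 ppm.
FC to add: 2.25 − 0.1 = 2.15 mg/L as Cl₂.
Cl₂ equivalent: 2.15 mg/L × 219,908 L = 472.9 g.
Product at 9.7% available Cl: 472.9 / 0.097 = 4875 g.
Volume: 4875 g ÷ 1.21 g/mL = 4029 mL.

4.03 L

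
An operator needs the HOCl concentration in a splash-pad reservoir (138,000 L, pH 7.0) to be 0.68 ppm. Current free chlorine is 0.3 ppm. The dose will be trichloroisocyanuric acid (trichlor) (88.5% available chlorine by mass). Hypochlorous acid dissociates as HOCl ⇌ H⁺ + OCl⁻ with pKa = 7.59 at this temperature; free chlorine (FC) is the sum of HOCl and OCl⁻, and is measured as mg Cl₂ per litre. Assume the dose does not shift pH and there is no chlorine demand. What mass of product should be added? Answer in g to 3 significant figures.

[OCl⁻]/[HOCl] = 10^(pH − pKa) = 10^(7.0 − 7.59) = 0.257; fraction as HOCl = 1/(1 + 0.257) = 0.7955.
Free chlorine required for 0.68 ppm HOCl: 0.68 / 0.7955 = 0.8548 ppm.
FC to add: 0.8548 − 0.3 = 0.5548 mg/L as Cl₂.
Cl₂ equivalent: 0.5548 mg/L × 138,000 L = 76.56 g.
Product at 88.5% available Cl: 76.56 / 0.885 = 86.51 g.

86.5 g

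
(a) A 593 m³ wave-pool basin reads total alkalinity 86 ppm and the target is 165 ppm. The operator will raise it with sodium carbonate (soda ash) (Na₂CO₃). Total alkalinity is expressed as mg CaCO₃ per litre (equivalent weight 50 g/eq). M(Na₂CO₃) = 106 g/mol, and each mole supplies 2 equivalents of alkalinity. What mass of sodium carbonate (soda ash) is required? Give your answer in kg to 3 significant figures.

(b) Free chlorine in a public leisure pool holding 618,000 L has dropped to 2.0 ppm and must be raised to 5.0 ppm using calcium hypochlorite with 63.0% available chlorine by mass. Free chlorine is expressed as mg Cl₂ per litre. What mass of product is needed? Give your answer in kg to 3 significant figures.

(a) 49.7 kg; (b) 2.94 kg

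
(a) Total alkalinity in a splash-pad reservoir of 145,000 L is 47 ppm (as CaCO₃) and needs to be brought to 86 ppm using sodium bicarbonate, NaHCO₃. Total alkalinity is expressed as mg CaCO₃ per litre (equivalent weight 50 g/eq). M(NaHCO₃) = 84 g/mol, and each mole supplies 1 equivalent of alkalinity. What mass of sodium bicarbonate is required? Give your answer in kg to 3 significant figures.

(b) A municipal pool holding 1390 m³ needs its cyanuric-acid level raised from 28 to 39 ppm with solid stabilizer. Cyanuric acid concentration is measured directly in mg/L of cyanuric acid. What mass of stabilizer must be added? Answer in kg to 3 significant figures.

(a) Alkalinity to add: (86 − 47) = 39 mg/L as CaCO₃ × 145,000 L = 5655 g as CaCO₃.
(a) Equivalents: 5655 g ÷ 50 g/eq = 113.1 eq.
(a) NaHCO₃ supplies 1 eq per mole → 113.1 mol.
(a) Mass: 113.1 mol × 84 g/mol = 9500 g.

(b) Volume: 1390 m³ = 1,390,000 L.
(b) CYA to add: (39 − 28) = 11 mg/L × 1,390,000 L = 15,290 g cyanuric acid.

(a) 9.50 kg; (b) 15.3 kg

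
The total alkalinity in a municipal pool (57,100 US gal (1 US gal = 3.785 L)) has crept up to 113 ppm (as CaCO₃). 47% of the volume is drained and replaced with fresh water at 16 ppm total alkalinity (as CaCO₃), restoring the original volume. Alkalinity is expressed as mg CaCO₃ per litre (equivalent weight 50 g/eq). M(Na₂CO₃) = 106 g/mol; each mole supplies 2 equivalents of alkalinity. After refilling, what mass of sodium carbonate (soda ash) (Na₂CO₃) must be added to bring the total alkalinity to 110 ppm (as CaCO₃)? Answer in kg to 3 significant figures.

9.76 kg

Volume: 57,100 US gal × 3.785 L/gal = 216,124 L.
After draining 47% and refilling: 113 × 0.53 + 16 × 0.47 = 67.41 ppm.
Deficit to target: 110 − 67.41 = 42.59 mg/L.
As CaCO₃: 42.59 mg/L × 216,124 L = 9205 g; ÷ 50 g/eq ÷ 2 = 92.05 mol Na₂CO₃.
Mass: 92.05 × 106 = 9757 g.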